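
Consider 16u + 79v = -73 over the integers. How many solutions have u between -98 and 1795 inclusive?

gcd(79, 16) = 1.
By Bézout, 16×(5) + 79×(-1) = 1.
Particular solution: (30, -7).
General solution: u = 30 + 79t, v = -7 - 16t for integer t.
-98 ≤ 30 + 79t ≤ 1795 gives t ∈ [-1, 22], which is 24 values.

24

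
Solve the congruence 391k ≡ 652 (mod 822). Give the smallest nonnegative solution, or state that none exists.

gcd(822, 391) = 1.
1 divides 652, so solutions exist.
By Bézout, 391*(-185) + 822*(88) = 1.
So 391*(-185) ≡ 1 (mod 822); multiply by 652: k ≡ -120620 (mod 822).
Smallest nonnegative: k = -120620 mod 822 = 214.

214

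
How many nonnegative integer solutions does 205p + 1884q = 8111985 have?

gcd(1884, 205):
  1884 = 9·205 + 39
  205 = 5·39 + 10
  39 = 3·10 + 9
  10 = 1·9 + 1
  9 = 9·1
so gcd(1884, 205) = 1.
Back-substitute for Bézout coefficients:
  1 = 10 - 1·9
  ... = 205·(193) + 1884·(-21)
Scale by 8111985: one solution is (1565613105, -170351685). Reduce p mod 1884: (1569, 4135).
General: p = 1569 + 1884t, q = 4135 - 205t.
p ≥ 0 ⇒ t ≥ 0; q ≥ 0 ⇒ t ≤ 20. So t ∈ [0, 20]: 21 solutions.

21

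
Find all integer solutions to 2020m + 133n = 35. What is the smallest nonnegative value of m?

gcd(2020, 133):
  2020 = 15×133 + 25
  133 = 5×25 + 8
  25 = 3×8 + 1
  8 = 8×1
so gcd(2020, 133) = 1.
1 divides 35, so solutions exist.
Back-substitute for Bézout coefficients:
  1 = 25 - 3×8
  ... = 2020×(16) + 133×(-243)
Scale by 35/1 = 35: (m₀, n₀) = (560, -8505).
General solution: m = 560 + 133t, n = -8505 - 2020t for integer t.
m ≥ 0: smallest is 560 mod 133 = 28 (at t = -4), with n = -425.

28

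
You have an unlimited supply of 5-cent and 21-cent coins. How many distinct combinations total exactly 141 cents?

2

Need nonnegative integers with 5j + 21k = 141.
gcd(5, 21) = 1, and 5·(-4) + 21·(1) = 1.
So (j₀, k₀) = (-564, 141); general j = -564 + 21t, k = 141 - 5t.
j ≥ 0 ⇒ t ≥ 27; k ≥ 0 ⇒ t ≤ 28. That's 2 values of t.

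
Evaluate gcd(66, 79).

1

gcd(79, 66) = 1  (79 = 1*66 + 13, 66 = 5*13 + 1, 13 = 13*1).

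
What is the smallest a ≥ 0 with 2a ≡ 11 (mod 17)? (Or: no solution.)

14

gcd(17, 2):
  17 = 8×2 + 1
  2 = 2×1
so gcd(17, 2) = 1.
1 divides 11, so solutions exist.
Back-substitute for Bézout coefficients:
  1 = 17 - 8×2
  ... = 2×(-8) + 17×(1)
So 2×(-8) ≡ 1 (mod 17); multiply by 11: a ≡ -88 (mod 17).
Smallest nonnegative: a = -88 mod 17 = 14.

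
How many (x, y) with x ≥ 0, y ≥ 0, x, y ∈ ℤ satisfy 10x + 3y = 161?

5

gcd(10, 3) = 1  (10 = 3*3 + 1, 3 = 3*1).
Back-substituting, 10*(1) + 3*(-3) = 1.
Scale by 161: one solution is (161, -483). Reduce x mod 3: (2, 47).
General: x = 2 + 3t, y = 47 - 10t.
x ≥ 0 ⇒ t ≥ 0; y ≥ 0 ⇒ t ≤ 4. So t ∈ [0, 4]: 5 solutions.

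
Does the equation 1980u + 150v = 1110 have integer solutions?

yes

gcd(1980, 150):
  1980 = 13·150 + 30
  150 = 5·30
so gcd(1980, 150) = 30.
30 divides 1110, so integer solutions exist.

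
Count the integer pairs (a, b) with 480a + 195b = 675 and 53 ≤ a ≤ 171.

10

gcd(480, 195):
  480 = 2*195 + 90
  195 = 2*90 + 15
  90 = 6*15
so gcd(480, 195) = 15.
Back-substitute for Bézout coefficients:
  15 = 195 - 2*90
  ... = 480*(-2) + 195*(5)
Scale by 45: particular solution (-90, 225); reduce a mod 13: (1, 1).
General solution: a = 1 + 13t, b = 1 - 32t for integer t.
53 ≤ 1 + 13t ≤ 171 gives t ∈ [4, 13], which is 10 values.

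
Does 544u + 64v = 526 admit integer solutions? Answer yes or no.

no

gcd(544, 64) = 32  (544 = 8·64 + 32, 64 = 2·32).
32 does not divide 526 (remainder 14), so no integer solutions.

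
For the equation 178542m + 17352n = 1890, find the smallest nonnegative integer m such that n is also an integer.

415

gcd(178542, 17352) = 18  (178542 = 10×17352 + 5022, 17352 = 3×5022 + 2286, 5022 = 2×2286 + 450, 2286 = 5×450 + 36, 450 = 12×36 + 18, 36 = 2×18).
18 divides 1890, so solutions exist.
Back-substituting, 178542×(463) + 17352×(-4764) = 18.
Scale by 1890/18 = 105: (m₀, n₀) = (48615, -500220).
General solution: m = 48615 + 964t, n = -500220 - 9919t for integer t.
m ≥ 0: smallest is 48615 mod 964 = 415 (at t = -50), with n = -4270.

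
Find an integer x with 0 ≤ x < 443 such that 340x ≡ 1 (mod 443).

43

gcd(443, 340):
  443 = 1·340 + 103
  340 = 3·103 + 31
  103 = 3·31 + 10
  31 = 3·10 + 1
  10 = 10·1
so gcd(443, 340) = 1.
Back-substitute for Bézout coefficients:
  1 = 31 - 3·10
  ... = 340·(43) + 443·(-33)
So 340·43 ≡ 1 (mod 443), and 43 mod 443 = 43.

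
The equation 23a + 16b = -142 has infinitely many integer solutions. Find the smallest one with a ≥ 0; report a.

gcd(23, 16) = 1.
1 divides -142, so solutions exist.
By Bézout, 23·(7) + 16·(-10) = 1.
Scale by -142/1 = -142: (a₀, b₀) = (-994, 1420).
General solution: a = -994 + 16t, b = 1420 - 23t for integer t.
a ≥ 0: smallest is -994 mod 16 = 14 (at t = 63), with b = -29.

14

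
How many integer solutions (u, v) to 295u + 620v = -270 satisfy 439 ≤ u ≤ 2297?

gcd(620, 295) = 5.
By Bézout, 295×(-21) + 620×(10) = 5.
Particular solution: (18, -9).
General solution: u = 18 + 124t, v = -9 - 59t for integer t.
439 ≤ 18 + 124t ≤ 2297 gives t ∈ [4, 18], which is 15 values.

15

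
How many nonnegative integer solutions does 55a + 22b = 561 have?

gcd(55, 22) = 11  (55 = 2×22 + 11, 22 = 2×11).
Back-substituting, 55×(1) + 22×(-2) = 11.
Scale by 51: one solution is (51, -102). Reduce a mod 2: (1, 23).
General: a = 1 + 2t, b = 23 - 5t.
a ≥ 0 ⇒ t ≥ 0; b ≥ 0 ⇒ t ≤ 4. So t ∈ [0, 4]: 5 solutions.

5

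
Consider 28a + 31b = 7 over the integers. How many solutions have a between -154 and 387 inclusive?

18

gcd(31, 28) = 1  (31 = 1×28 + 3, 28 = 9×3 + 1, 3 = 3×1).
Back-substituting, 28×(10) + 31×(-9) = 1.
Scale by 7: particular solution (70, -63); reduce a mod 31: (8, -7).
General solution: a = 8 + 31t, b = -7 - 28t for integer t.
-154 ≤ 8 + 31t ≤ 387 gives t ∈ [-5, 12], which is 18 values.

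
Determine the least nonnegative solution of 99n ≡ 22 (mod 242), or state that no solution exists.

10

gcd(242, 99):
  242 = 2*99 + 44
  99 = 2*44 + 11
  44 = 4*11
so gcd(242, 99) = 11.
11 divides 22, so solutions exist.
Back-substitute for Bézout coefficients:
  11 = 99 - 2*44
  ... = 99*(5) + 242*(-2)
So 99*(5) ≡ 11 (mod 242); multiply by 2: n ≡ 10 (mod 22).
Smallest nonnegative: n = 10 mod 22 = 10.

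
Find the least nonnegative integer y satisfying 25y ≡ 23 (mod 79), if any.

42

gcd(79, 25) = 1  (79 = 3×25 + 4, 25 = 6×4 + 1, 4 = 4×1).
1 divides 23, so solutions exist.
Back-substituting, 25×(19) + 79×(-6) = 1.
So 25×(19) ≡ 1 (mod 79); multiply by 23: y ≡ 437 (mod 79).
Smallest nonnegative: y = 437 mod 79 = 42.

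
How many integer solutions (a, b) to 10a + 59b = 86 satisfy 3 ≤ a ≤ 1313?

22

gcd(59, 10) = 1.
By Bézout, 10*(6) + 59*(-1) = 1.
Particular solution: (44, -6).
General solution: a = 44 + 59t, b = -6 - 10t for integer t.
3 ≤ 44 + 59t ≤ 1313 gives t ∈ [0, 21], which is 22 values.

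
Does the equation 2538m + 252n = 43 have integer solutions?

no

gcd(2538, 252) = 18  (2538 = 10·252 + 18, 252 = 14·18).
18 does not divide 43 (remainder 7), so no integer solutions.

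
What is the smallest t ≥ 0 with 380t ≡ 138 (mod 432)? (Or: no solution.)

no solution

gcd(432, 380) = 4.
4 does not divide 138, so the congruence has no solution.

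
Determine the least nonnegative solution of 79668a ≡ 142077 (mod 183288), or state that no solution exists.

no solution

gcd(183288, 79668) = 12  (183288 = 2*79668 + 23952, 79668 = 3*23952 + 7812, 23952 = 3*7812 + 516, 7812 = 15*516 + 72, 516 = 7*72 + 12, 72 = 6*12).
12 does not divide 142077, so the congruence has no solution.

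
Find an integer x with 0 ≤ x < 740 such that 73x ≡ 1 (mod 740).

gcd(740, 73) = 1.
By Bézout, 73·(-223) + 740·(22) = 1.
So 73·-223 ≡ 1 (mod 740), and -223 mod 740 = 517.

517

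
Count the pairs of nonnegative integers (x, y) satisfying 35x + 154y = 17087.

22

gcd(154, 35):
  154 = 4×35 + 14
  35 = 2×14 + 7
  14 = 2×7
so gcd(154, 35) = 7.
Back-substitute for Bézout coefficients:
  7 = 35 - 2×14
  ... = 35×(9) + 154×(-2)
Scale by 2441: one solution is (21969, -4882). Reduce x mod 22: (13, 108).
General: x = 13 + 22t, y = 108 - 5t.
x ≥ 0 ⇒ t ≥ 0; y ≥ 0 ⇒ t ≤ 21. So t ∈ [0, 21]: 22 solutions.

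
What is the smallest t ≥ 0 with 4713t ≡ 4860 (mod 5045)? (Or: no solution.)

gcd(5045, 4713) = 1.
1 divides 4860, so solutions exist.
By Bézout, 4713*(-2173) + 5045*(2030) = 1.
So 4713*(-2173) ≡ 1 (mod 5045); multiply by 4860: t ≡ -10560780 (mod 5045).
Smallest nonnegative: t = -10560780 mod 5045 = 3450.

3450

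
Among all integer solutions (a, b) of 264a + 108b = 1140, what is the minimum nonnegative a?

gcd(264, 108):
  264 = 2*108 + 48
  108 = 2*48 + 12
  48 = 4*12
so gcd(264, 108) = 12.
12 divides 1140, so solutions exist.
Back-substitute for Bézout coefficients:
  12 = 108 - 2*48
  ... = 264*(-2) + 108*(5)
Scale by 1140/12 = 95: (a₀, b₀) = (-190, 475).
General solution: a = -190 + 9t, b = 475 - 22t for integer t.
a ≥ 0: smallest is -190 mod 9 = 8 (at t = 22), with b = -9.

8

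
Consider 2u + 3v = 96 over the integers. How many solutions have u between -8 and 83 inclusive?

30

gcd(3, 2) = 1  (3 = 1*2 + 1, 2 = 2*1).
Back-substituting, 2*(-1) + 3*(1) = 1.
Scale by 96: particular solution (-96, 96); reduce u mod 3: (0, 32).
General solution: u = 0 + 3t, v = 32 - 2t for integer t.
-8 ≤ 0 + 3t ≤ 83 gives t ∈ [-2, 27], which is 30 values.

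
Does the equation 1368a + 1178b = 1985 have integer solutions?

gcd(1368, 1178) = 38.
38 does not divide 1985 (remainder 9), so no integer solutions.

no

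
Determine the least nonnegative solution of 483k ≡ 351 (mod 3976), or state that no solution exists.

no solution

gcd(3976, 483) = 7  (3976 = 8·483 + 112, 483 = 4·112 + 35, 112 = 3·35 + 7, 35 = 5·7).
7 does not divide 351, so the congruence has no solution.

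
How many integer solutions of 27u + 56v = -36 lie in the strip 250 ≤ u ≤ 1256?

18

gcd(56, 27) = 1  (56 = 2·27 + 2, 27 = 13·2 + 1, 2 = 2·1).
Back-substituting, 27·(27) + 56·(-13) = 1.
Scale by -36: particular solution (-972, 468); reduce u mod 56: (36, -18).
General solution: u = 36 + 56t, v = -18 - 27t for integer t.
250 ≤ 36 + 56t ≤ 1256 gives t ∈ [4, 21], which is 18 values.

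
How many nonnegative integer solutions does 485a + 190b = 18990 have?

1

gcd(485, 190) = 5  (485 = 2·190 + 105, 190 = 1·105 + 85, 105 = 1·85 + 20, 85 = 4·20 + 5, 20 = 4·5).
Back-substituting, 485·(-9) + 190·(23) = 5.
Scale by 3798: one solution is (-34182, 87354). Reduce a mod 38: (18, 54).
General: a = 18 + 38t, b = 54 - 97t.
a ≥ 0 ⇒ t ≥ 0; b ≥ 0 ⇒ t ≤ 0. So t ∈ [0, 0]: 1 solution.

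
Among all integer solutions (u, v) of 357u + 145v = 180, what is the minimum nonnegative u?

gcd(357, 145):
  357 = 2·145 + 67
  145 = 2·67 + 11
  67 = 6·11 + 1
  11 = 11·1
so gcd(357, 145) = 1.
1 divides 180, so solutions exist.
Back-substitute for Bézout coefficients:
  1 = 67 - 6·11
  ... = 357·(13) + 145·(-32)
Scale by 180/1 = 180: (u₀, v₀) = (2340, -5760).
General solution: u = 2340 + 145t, v = -5760 - 357t for integer t.
u ≥ 0: smallest is 2340 mod 145 = 20 (at t = -16), with v = -48.

20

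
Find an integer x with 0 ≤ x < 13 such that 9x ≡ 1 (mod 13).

gcd(13, 9):
  13 = 1×9 + 4
  9 = 2×4 + 1
  4 = 4×1
so gcd(13, 9) = 1.
Back-substitute for Bézout coefficients:
  1 = 9 - 2×4
  ... = 9×(3) + 13×(-2)
So 9×3 ≡ 1 (mod 13), and 3 mod 13 = 3.

3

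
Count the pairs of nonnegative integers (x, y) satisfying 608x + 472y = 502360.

gcd(608, 472) = 8  (608 = 1·472 + 136, 472 = 3·136 + 64, 136 = 2·64 + 8, 64 = 8·8).
Back-substituting, 608·(7) + 472·(-9) = 8.
Scale by 62795: one solution is (439565, -565155). Reduce x mod 59: (15, 1045).
General: x = 15 + 59t, y = 1045 - 76t.
x ≥ 0 ⇒ t ≥ 0; y ≥ 0 ⇒ t ≤ 13. So t ∈ [0, 13]: 14 solutions.

14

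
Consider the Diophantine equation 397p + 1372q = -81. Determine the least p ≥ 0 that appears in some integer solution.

1199

gcd(1372, 397):
  1372 = 3*397 + 181
  397 = 2*181 + 35
  181 = 5*35 + 6
  35 = 5*6 + 5
  6 = 1*5 + 1
  5 = 5*1
so gcd(1372, 397) = 1.
1 divides -81, so solutions exist.
Back-substitute for Bézout coefficients:
  1 = 6 - 1*5
  ... = 397*(-235) + 1372*(68)
Scale by -81/1 = -81: (p₀, q₀) = (19035, -5508).
General solution: p = 19035 + 1372t, q = -5508 - 397t for integer t.
p ≥ 0: smallest is 19035 mod 1372 = 1199 (at t = -13), with q = -347.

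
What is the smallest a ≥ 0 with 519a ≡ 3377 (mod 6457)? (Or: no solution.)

4983

gcd(6457, 519) = 1.
1 divides 3377, so solutions exist.
By Bézout, 519×(-423) + 6457×(34) = 1.
So 519×(-423) ≡ 1 (mod 6457); multiply by 3377: a ≡ -1428471 (mod 6457).
Smallest nonnegative: a = -1428471 mod 6457 = 4983.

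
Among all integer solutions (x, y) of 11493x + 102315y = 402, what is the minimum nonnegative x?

gcd(102315, 11493) = 3.
3 divides 402, so solutions exist.
By Bézout, 11493×(-3374) + 102315×(379) = 3.
Scale by 402/3 = 134: (x₀, y₀) = (-452116, 50786).
General solution: x = -452116 + 34105t, y = 50786 - 3831t for integer t.
x ≥ 0: smallest is -452116 mod 34105 = 25354 (at t = 14), with y = -2848.

25354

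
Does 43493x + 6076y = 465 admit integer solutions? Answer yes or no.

yes

gcd(43493, 6076) = 31  (43493 = 7×6076 + 961, 6076 = 6×961 + 310, 961 = 3×310 + 31, 310 = 10×31).
31 divides 465, so integer solutions exist.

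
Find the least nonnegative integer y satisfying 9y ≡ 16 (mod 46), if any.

12

gcd(46, 9):
  46 = 5*9 + 1
  9 = 9*1
so gcd(46, 9) = 1.
1 divides 16, so solutions exist.
Back-substitute for Bézout coefficients:
  1 = 46 - 5*9
  ... = 9*(-5) + 46*(1)
So 9*(-5) ≡ 1 (mod 46); multiply by 16: y ≡ -80 (mod 46).
Smallest nonnegative: y = -80 mod 46 = 12.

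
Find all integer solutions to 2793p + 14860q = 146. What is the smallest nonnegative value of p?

8002

gcd(14860, 2793) = 1  (14860 = 5×2793 + 895, 2793 = 3×895 + 108, 895 = 8×108 + 31, 108 = 3×31 + 15, 31 = 2×15 + 1, 15 = 15×1).
1 divides 146, so solutions exist.
Back-substituting, 2793×(-963) + 14860×(181) = 1.
Scale by 146/1 = 146: (p₀, q₀) = (-140598, 26426).
General solution: p = -140598 + 14860t, q = 26426 - 2793t for integer t.
p ≥ 0: smallest is -140598 mod 14860 = 8002 (at t = 10), with q = -1504.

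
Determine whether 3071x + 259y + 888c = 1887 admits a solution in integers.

gcd(3071, 259):
  3071 = 11·259 + 222
  259 = 1·222 + 37
  222 = 6·37
so gcd(3071, 259) = 37.
gcd(37, 888) = 37.
37 divides 1887, so integer solutions exist.

yes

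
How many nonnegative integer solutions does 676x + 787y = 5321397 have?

gcd(787, 676) = 1.
By Bézout, 676*(-78) + 787*(67) = 1.
One solution: (343, 6467).
General: x = 343 + 787t, y = 6467 - 676t.
x ≥ 0 ⇒ t ≥ 0; y ≥ 0 ⇒ t ≤ 9. So t ∈ [0, 9]: 10 solutions.

10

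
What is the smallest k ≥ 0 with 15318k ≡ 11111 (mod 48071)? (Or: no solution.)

gcd(48071, 15318):
  48071 = 3·15318 + 2117
  15318 = 7·2117 + 499
  2117 = 4·499 + 121
  499 = 4·121 + 15
  121 = 8·15 + 1
  15 = 15·1
so gcd(48071, 15318) = 1.
1 divides 11111, so solutions exist.
Back-substitute for Bézout coefficients:
  1 = 121 - 8·15
  ... = 15318·(-3179) + 48071·(1013)
So 15318·(-3179) ≡ 1 (mod 48071); multiply by 11111: k ≡ -35321869 (mod 48071).
Smallest nonnegative: k = -35321869 mod 48071 = 10316.

10316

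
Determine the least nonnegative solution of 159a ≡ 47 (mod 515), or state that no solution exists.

308

gcd(515, 159):
  515 = 3*159 + 38
  159 = 4*38 + 7
  38 = 5*7 + 3
  7 = 2*3 + 1
  3 = 3*1
so gcd(515, 159) = 1.
1 divides 47, so solutions exist.
Back-substitute for Bézout coefficients:
  1 = 7 - 2*3
  ... = 159*(149) + 515*(-46)
So 159*(149) ≡ 1 (mod 515); multiply by 47: a ≡ 7003 (mod 515).
Smallest nonnegative: a = 7003 mod 515 = 308.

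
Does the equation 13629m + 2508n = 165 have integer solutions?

yes

gcd(13629, 2508):
  13629 = 5*2508 + 1089
  2508 = 2*1089 + 330
  1089 = 3*330 + 99
  330 = 3*99 + 33
  99 = 3*33
so gcd(13629, 2508) = 33.
33 divides 165, so integer solutions exist.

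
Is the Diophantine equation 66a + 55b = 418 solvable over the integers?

gcd(66, 55) = 11  (66 = 1×55 + 11, 55 = 5×11).
11 divides 418, so integer solutions exist.

yes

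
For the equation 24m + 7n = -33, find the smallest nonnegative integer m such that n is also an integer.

gcd(24, 7) = 1  (24 = 3·7 + 3, 7 = 2·3 + 1, 3 = 3·1).
1 divides -33, so solutions exist.
Back-substituting, 24·(-2) + 7·(7) = 1.
Scale by -33/1 = -33: (m₀, n₀) = (66, -231).
General solution: m = 66 + 7t, n = -231 - 24t for integer t.
m ≥ 0: smallest is 66 mod 7 = 3 (at t = -9), with n = -15.

3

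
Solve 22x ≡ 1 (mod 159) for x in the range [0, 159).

gcd(159, 22) = 1  (159 = 7*22 + 5, 22 = 4*5 + 2, 5 = 2*2 + 1, 2 = 2*1).
Back-substituting, 22*(-65) + 159*(9) = 1.
So 22*-65 ≡ 1 (mod 159), and -65 mod 159 = 94.

94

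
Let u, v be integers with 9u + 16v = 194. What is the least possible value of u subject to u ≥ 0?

2

gcd(16, 9) = 1  (16 = 1·9 + 7, 9 = 1·7 + 2, 7 = 3·2 + 1, 2 = 2·1).
1 divides 194, so solutions exist.
Back-substituting, 9·(-7) + 16·(4) = 1.
Scale by 194/1 = 194: (u₀, v₀) = (-1358, 776).
General solution: u = -1358 + 16t, v = 776 - 9t for integer t.
u ≥ 0: smallest is -1358 mod 16 = 2 (at t = 85), with v = 11.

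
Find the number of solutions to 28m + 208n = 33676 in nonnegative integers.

gcd(208, 28) = 4.
By Bézout, 28·(15) + 208·(-2) = 4.
One solution: (29, 158).
General: m = 29 + 52t, n = 158 - 7t.
m ≥ 0 ⇒ t ≥ 0; n ≥ 0 ⇒ t ≤ 22. So t ∈ [0, 22]: 23 solutions.

23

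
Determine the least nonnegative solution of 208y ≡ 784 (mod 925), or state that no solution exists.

gcd(925, 208) = 1.
1 divides 784, so solutions exist.
By Bézout, 208·(-378) + 925·(85) = 1.
So 208·(-378) ≡ 1 (mod 925); multiply by 784: y ≡ -296352 (mod 925).
Smallest nonnegative: y = -296352 mod 925 = 573.

573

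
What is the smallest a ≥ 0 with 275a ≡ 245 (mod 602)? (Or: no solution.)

gcd(602, 275) = 1.
1 divides 245, so solutions exist.
By Bézout, 275*(81) + 602*(-37) = 1.
So 275*(81) ≡ 1 (mod 602); multiply by 245: a ≡ 19845 (mod 602).
Smallest nonnegative: a = 19845 mod 602 = 581.

581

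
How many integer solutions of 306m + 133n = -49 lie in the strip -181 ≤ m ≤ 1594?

13

gcd(306, 133) = 1  (306 = 2*133 + 40, 133 = 3*40 + 13, 40 = 3*13 + 1, 13 = 13*1).
Back-substituting, 306*(10) + 133*(-23) = 1.
Scale by -49: particular solution (-490, 1127); reduce m mod 133: (42, -97).
General solution: m = 42 + 133t, n = -97 - 306t for integer t.
-181 ≤ 42 + 133t ≤ 1594 gives t ∈ [-1, 11], which is 13 values.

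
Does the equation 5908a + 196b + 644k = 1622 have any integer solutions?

no

gcd(5908, 196) = 28  (5908 = 30×196 + 28, 196 = 7×28).
gcd(28, 644) = 28.
28 does not divide 1622 (remainder 26), so no integer solutions.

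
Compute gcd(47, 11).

1

gcd(47, 11):
  47 = 4*11 + 3
  11 = 3*3 + 2
  3 = 1*2 + 1
  2 = 2*1
so gcd(47, 11) = 1.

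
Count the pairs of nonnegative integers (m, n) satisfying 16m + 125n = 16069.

gcd(125, 16):
  125 = 7×16 + 13
  16 = 1×13 + 3
  13 = 4×3 + 1
  3 = 3×1
so gcd(125, 16) = 1.
Back-substitute for Bézout coefficients:
  1 = 13 - 4×3
  ... = 16×(-39) + 125×(5)
Scale by 16069: one solution is (-626691, 80345). Reduce m mod 125: (59, 121).
General: m = 59 + 125t, n = 121 - 16t.
m ≥ 0 ⇒ t ≥ 0; n ≥ 0 ⇒ t ≤ 7. So t ∈ [0, 7]: 8 solutions.

8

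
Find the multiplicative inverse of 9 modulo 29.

gcd(29, 9) = 1  (29 = 3*9 + 2, 9 = 4*2 + 1, 2 = 2*1).
Back-substituting, 9*(13) + 29*(-4) = 1.
So 9*13 ≡ 1 (mod 29), and 13 mod 29 = 13.

13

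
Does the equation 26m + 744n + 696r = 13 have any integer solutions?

no

gcd(744, 26) = 2  (744 = 28·26 + 16, 26 = 1·16 + 10, 16 = 1·10 + 6, 10 = 1·6 + 4, 6 = 1·4 + 2, 4 = 2·2).
gcd(2, 696) = 2.
2 does not divide 13 (remainder 1), so no integer solutions.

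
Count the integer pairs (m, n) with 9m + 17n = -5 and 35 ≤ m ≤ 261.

gcd(17, 9):
  17 = 1·9 + 8
  9 = 1·8 + 1
  8 = 8·1
so gcd(17, 9) = 1.
Back-substitute for Bézout coefficients:
  1 = 9 - 1·8
  ... = 9·(2) + 17·(-1)
Scale by -5: particular solution (-10, 5); reduce m mod 17: (7, -4).
General solution: m = 7 + 17t, n = -4 - 9t for integer t.
35 ≤ 7 + 17t ≤ 261 gives t ∈ [2, 14], which is 13 values.

13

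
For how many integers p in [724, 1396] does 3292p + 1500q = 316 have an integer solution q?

2

gcd(3292, 1500):
  3292 = 2×1500 + 292
  1500 = 5×292 + 40
  292 = 7×40 + 12
  40 = 3×12 + 4
  12 = 3×4
so gcd(3292, 1500) = 4.
Back-substitute for Bézout coefficients:
  4 = 40 - 3×12
  ... = 3292×(-113) + 1500×(248)
Scale by 79: particular solution (-8927, 19592); reduce p mod 375: (73, -160).
General solution: p = 73 + 375t, q = -160 - 823t for integer t.
724 ≤ 73 + 375t ≤ 1396 gives t ∈ [2, 3], which is 2 values.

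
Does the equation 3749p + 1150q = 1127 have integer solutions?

gcd(3749, 1150):
  3749 = 3*1150 + 299
  1150 = 3*299 + 253
  299 = 1*253 + 46
  253 = 5*46 + 23
  46 = 2*23
so gcd(3749, 1150) = 23.
23 divides 1127, so integer solutions exist.

yes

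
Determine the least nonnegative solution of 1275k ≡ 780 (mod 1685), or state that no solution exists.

294

gcd(1685, 1275):
  1685 = 1·1275 + 410
  1275 = 3·410 + 45
  410 = 9·45 + 5
  45 = 9·5
so gcd(1685, 1275) = 5.
5 divides 780, so solutions exist.
Back-substitute for Bézout coefficients:
  5 = 410 - 9·45
  ... = 1275·(-37) + 1685·(28)
So 1275·(-37) ≡ 5 (mod 1685); multiply by 156: k ≡ -5772 (mod 337).
Smallest nonnegative: k = -5772 mod 337 = 294.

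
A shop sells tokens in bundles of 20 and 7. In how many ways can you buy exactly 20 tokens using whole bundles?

Need nonnegative integers with 20j + 7k = 20.
gcd(20, 7) = 1, and 20·(-1) + 7·(3) = 1.
So (j₀, k₀) = (-20, 60); general j = -20 + 7t, k = 60 - 20t.
j ≥ 0 ⇒ t ≥ 3; k ≥ 0 ⇒ t ≤ 3. That's 1 value of t.

1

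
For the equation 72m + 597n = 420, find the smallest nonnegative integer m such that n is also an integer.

39

gcd(597, 72):
  597 = 8×72 + 21
  72 = 3×21 + 9
  21 = 2×9 + 3
  9 = 3×3
so gcd(597, 72) = 3.
3 divides 420, so solutions exist.
Back-substitute for Bézout coefficients:
  3 = 21 - 2×9
  ... = 72×(-58) + 597×(7)
Scale by 420/3 = 140: (m₀, n₀) = (-8120, 980).
General solution: m = -8120 + 199t, n = 980 - 24t for integer t.
m ≥ 0: smallest is -8120 mod 199 = 39 (at t = 41), with n = -4.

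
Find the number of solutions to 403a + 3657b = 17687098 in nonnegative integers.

gcd(3657, 403):
  3657 = 9*403 + 30
  403 = 13*30 + 13
  30 = 2*13 + 4
  13 = 3*4 + 1
  4 = 4*1
so gcd(3657, 403) = 1.
Back-substitute for Bézout coefficients:
  1 = 13 - 3*4
  ... = 403*(853) + 3657*(-94)
Scale by 17687098: one solution is (15087094594, -1662587212). Reduce a mod 3657: (2128, 4602).
General: a = 2128 + 3657t, b = 4602 - 403t.
a ≥ 0 ⇒ t ≥ 0; b ≥ 0 ⇒ t ≤ 11. So t ∈ [0, 11]: 12 solutions.

12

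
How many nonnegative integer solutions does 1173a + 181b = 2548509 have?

gcd(1173, 181) = 1.
By Bézout, 1173·(-52) + 181·(337) = 1.
One solution: (121, 13296).
General: a = 121 + 181t, b = 13296 - 1173t.
a ≥ 0 ⇒ t ≥ 0; b ≥ 0 ⇒ t ≤ 11. So t ∈ [0, 11]: 12 solutions.

12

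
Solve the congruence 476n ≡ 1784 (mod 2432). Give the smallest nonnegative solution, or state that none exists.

gcd(2432, 476) = 4.
4 divides 1784, so solutions exist.
By Bézout, 476×(-281) + 2432×(55) = 4.
So 476×(-281) ≡ 4 (mod 2432); multiply by 446: n ≡ -125326 (mod 608).
Smallest nonnegative: n = -125326 mod 608 = 530.

530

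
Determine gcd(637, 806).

13

gcd(806, 637) = 13  (806 = 1×637 + 169, 637 = 3×169 + 130, 169 = 1×130 + 39, 130 = 3×39 + 13, 39 = 3×13).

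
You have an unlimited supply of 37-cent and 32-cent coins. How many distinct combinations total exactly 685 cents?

1

Need nonnegative integers with 37j + 32k = 685.
gcd(37, 32) = 1, and 37·(13) + 32·(-15) = 1.
So (j₀, k₀) = (8905, -10275); general j = 8905 + 32t, k = -10275 - 37t.
j ≥ 0 ⇒ t ≥ -278; k ≥ 0 ⇒ t ≤ -278. That's 1 value of t.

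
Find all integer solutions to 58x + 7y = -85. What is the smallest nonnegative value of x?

3

gcd(58, 7) = 1  (58 = 8×7 + 2, 7 = 3×2 + 1, 2 = 2×1).
1 divides -85, so solutions exist.
Back-substituting, 58×(-3) + 7×(25) = 1.
Scale by -85/1 = -85: (x₀, y₀) = (255, -2125).
General solution: x = 255 + 7t, y = -2125 - 58t for integer t.
x ≥ 0: smallest is 255 mod 7 = 3 (at t = -36), with y = -37.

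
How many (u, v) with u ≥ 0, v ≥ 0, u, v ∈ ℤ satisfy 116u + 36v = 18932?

gcd(116, 36):
  116 = 3·36 + 8
  36 = 4·8 + 4
  8 = 2·4
so gcd(116, 36) = 4.
Back-substitute for Bézout coefficients:
  4 = 36 - 4·8
  ... = 116·(-4) + 36·(13)
Scale by 4733: one solution is (-18932, 61529). Reduce u mod 9: (4, 513).
General: u = 4 + 9t, v = 513 - 29t.
u ≥ 0 ⇒ t ≥ 0; v ≥ 0 ⇒ t ≤ 17. So t ∈ [0, 17]: 18 solutions.

18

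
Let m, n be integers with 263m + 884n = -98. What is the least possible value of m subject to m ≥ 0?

gcd(884, 263):
  884 = 3*263 + 95
  263 = 2*95 + 73
  95 = 1*73 + 22
  73 = 3*22 + 7
  22 = 3*7 + 1
  7 = 7*1
so gcd(884, 263) = 1.
1 divides -98, so solutions exist.
Back-substitute for Bézout coefficients:
  1 = 22 - 3*7
  ... = 263*(-121) + 884*(36)
Scale by -98/1 = -98: (m₀, n₀) = (11858, -3528).
General solution: m = 11858 + 884t, n = -3528 - 263t for integer t.
m ≥ 0: smallest is 11858 mod 884 = 366 (at t = -13), with n = -109.

366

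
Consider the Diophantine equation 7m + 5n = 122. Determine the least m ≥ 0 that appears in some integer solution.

1

gcd(7, 5) = 1  (7 = 1·5 + 2, 5 = 2·2 + 1, 2 = 2·1).
1 divides 122, so solutions exist.
Back-substituting, 7·(-2) + 5·(3) = 1.
Scale by 122/1 = 122: (m₀, n₀) = (-244, 366).
General solution: m = -244 + 5t, n = 366 - 7t for integer t.
m ≥ 0: smallest is -244 mod 5 = 1 (at t = 49), with n = 23.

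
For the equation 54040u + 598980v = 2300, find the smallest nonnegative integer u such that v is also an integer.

gcd(598980, 54040) = 20.
20 divides 2300, so solutions exist.
By Bézout, 54040·(-4090) + 598980·(369) = 20.
Scale by 2300/20 = 115: (u₀, v₀) = (-470350, 42435).
General solution: u = -470350 + 29949t, v = 42435 - 2702t for integer t.
u ≥ 0: smallest is -470350 mod 29949 = 8834 (at t = 16), with v = -797.

8834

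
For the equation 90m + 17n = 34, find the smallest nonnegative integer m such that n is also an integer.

0

gcd(90, 17):
  90 = 5*17 + 5
  17 = 3*5 + 2
  5 = 2*2 + 1
  2 = 2*1
so gcd(90, 17) = 1.
1 divides 34, so solutions exist.
Back-substitute for Bézout coefficients:
  1 = 5 - 2*2
  ... = 90*(7) + 17*(-37)
Scale by 34/1 = 34: (m₀, n₀) = (238, -1258).
General solution: m = 238 + 17t, n = -1258 - 90t for integer t.
m ≥ 0: smallest is 238 mod 17 = 0 (at t = -14), with n = 2.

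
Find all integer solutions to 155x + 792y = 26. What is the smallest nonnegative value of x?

gcd(792, 155) = 1.
1 divides 26, so solutions exist.
By Bézout, 155·(-373) + 792·(73) = 1.
Scale by 26/1 = 26: (x₀, y₀) = (-9698, 1898).
General solution: x = -9698 + 792t, y = 1898 - 155t for integer t.
x ≥ 0: smallest is -9698 mod 792 = 598 (at t = 13), with y = -117.

598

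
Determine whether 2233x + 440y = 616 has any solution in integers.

yes

gcd(2233, 440) = 11.
11 divides 616, so integer solutions exist.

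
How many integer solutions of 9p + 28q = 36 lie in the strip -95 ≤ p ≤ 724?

gcd(28, 9) = 1.
By Bézout, 9×(-3) + 28×(1) = 1.
Particular solution: (4, 0).
General solution: p = 4 + 28t, q = 0 - 9t for integer t.
-95 ≤ 4 + 28t ≤ 724 gives t ∈ [-3, 25], which is 29 values.

29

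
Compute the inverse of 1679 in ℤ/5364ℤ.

gcd(5364, 1679) = 1  (5364 = 3*1679 + 327, 1679 = 5*327 + 44, 327 = 7*44 + 19, 44 = 2*19 + 6, 19 = 3*6 + 1, 6 = 6*1).
Back-substituting, 1679*(-853) + 5364*(267) = 1.
So 1679*-853 ≡ 1 (mod 5364), and -853 mod 5364 = 4511.

4511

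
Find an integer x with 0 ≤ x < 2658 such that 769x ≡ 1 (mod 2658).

gcd(2658, 769) = 1  (2658 = 3×769 + 351, 769 = 2×351 + 67, 351 = 5×67 + 16, 67 = 4×16 + 3, 16 = 5×3 + 1, 3 = 3×1).
Back-substituting, 769×(-833) + 2658×(241) = 1.
So 769×-833 ≡ 1 (mod 2658), and -833 mod 2658 = 1825.

1825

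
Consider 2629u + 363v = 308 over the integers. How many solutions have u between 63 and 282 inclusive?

gcd(2629, 363) = 11  (2629 = 7*363 + 88, 363 = 4*88 + 11, 88 = 8*11).
Back-substituting, 2629*(-4) + 363*(29) = 11.
Scale by 28: particular solution (-112, 812); reduce u mod 33: (20, -144).
General solution: u = 20 + 33t, v = -144 - 239t for integer t.
63 ≤ 20 + 33t ≤ 282 gives t ∈ [2, 7], which is 6 values.

6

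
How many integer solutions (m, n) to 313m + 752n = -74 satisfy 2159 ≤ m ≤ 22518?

27

gcd(752, 313) = 1.
By Bézout, 313×(185) + 752×(-77) = 1.
Particular solution: (598, -249).
General solution: m = 598 + 752t, n = -249 - 313t for integer t.
2159 ≤ 598 + 752t ≤ 22518 gives t ∈ [3, 29], which is 27 values.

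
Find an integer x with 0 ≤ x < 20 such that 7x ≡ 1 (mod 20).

3

gcd(20, 7):
  20 = 2·7 + 6
  7 = 1·6 + 1
  6 = 6·1
so gcd(20, 7) = 1.
Back-substitute for Bézout coefficients:
  1 = 7 - 1·6
  ... = 7·(3) + 20·(-1)
So 7·3 ≡ 1 (mod 20), and 3 mod 20 = 3.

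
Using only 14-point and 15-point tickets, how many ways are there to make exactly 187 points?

Need nonnegative integers with 14j + 15k = 187.
gcd(14, 15) = 1, and 14·(-1) + 15·(1) = 1.
So (j₀, k₀) = (-187, 187); general j = -187 + 15t, k = 187 - 14t.
j ≥ 0 ⇒ t ≥ 13; k ≥ 0 ⇒ t ≤ 13. That's 1 value of t.

1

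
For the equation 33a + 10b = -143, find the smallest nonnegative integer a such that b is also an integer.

gcd(33, 10) = 1.
1 divides -143, so solutions exist.
By Bézout, 33×(-3) + 10×(10) = 1.
Scale by -143/1 = -143: (a₀, b₀) = (429, -1430).
General solution: a = 429 + 10t, b = -1430 - 33t for integer t.
a ≥ 0: smallest is 429 mod 10 = 9 (at t = -42), with b = -44.

9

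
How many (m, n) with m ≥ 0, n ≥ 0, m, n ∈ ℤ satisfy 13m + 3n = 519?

14

gcd(13, 3) = 1.
By Bézout, 13*(1) + 3*(-4) = 1.
One solution: (0, 173).
General: m = 0 + 3t, n = 173 - 13t.
m ≥ 0 ⇒ t ≥ 0; n ≥ 0 ⇒ t ≤ 13. So t ∈ [0, 13]: 14 solutions.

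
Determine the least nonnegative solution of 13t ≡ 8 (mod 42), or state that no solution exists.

20

gcd(42, 13) = 1.
1 divides 8, so solutions exist.
By Bézout, 13×(13) + 42×(-4) = 1.
So 13×(13) ≡ 1 (mod 42); multiply by 8: t ≡ 104 (mod 42).
Smallest nonnegative: t = 104 mod 42 = 20.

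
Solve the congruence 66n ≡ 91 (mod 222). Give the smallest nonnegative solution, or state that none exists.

no solution

gcd(222, 66) = 6.
6 does not divide 91, so the congruence has no solution.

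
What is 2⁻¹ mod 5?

3

gcd(5, 2) = 1  (5 = 2*2 + 1, 2 = 2*1).
Back-substituting, 2*(-2) + 5*(1) = 1.
So 2*-2 ≡ 1 (mod 5), and -2 mod 5 = 3.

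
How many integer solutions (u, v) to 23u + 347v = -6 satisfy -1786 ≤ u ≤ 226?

6

gcd(347, 23):
  347 = 15·23 + 2
  23 = 11·2 + 1
  2 = 2·1
so gcd(347, 23) = 1.
Back-substitute for Bézout coefficients:
  1 = 23 - 11·2
  ... = 23·(166) + 347·(-11)
Scale by -6: particular solution (-996, 66); reduce u mod 347: (45, -3).
General solution: u = 45 + 347t, v = -3 - 23t for integer t.
-1786 ≤ 45 + 347t ≤ 226 gives t ∈ [-5, 0], which is 6 values.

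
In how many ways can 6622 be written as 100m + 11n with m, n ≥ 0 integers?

gcd(100, 11) = 1  (100 = 9·11 + 1, 11 = 11·1).
Back-substituting, 100·(1) + 11·(-9) = 1.
Scale by 6622: one solution is (6622, -59598). Reduce m mod 11: (0, 602).
General: m = 0 + 11t, n = 602 - 100t.
m ≥ 0 ⇒ t ≥ 0; n ≥ 0 ⇒ t ≤ 6. So t ∈ [0, 6]: 7 solutions.

7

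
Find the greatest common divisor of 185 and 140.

5

gcd(185, 140):
  185 = 1·140 + 45
  140 = 3·45 + 5
  45 = 9·5
so gcd(185, 140) = 5.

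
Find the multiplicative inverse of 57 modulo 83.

gcd(83, 57) = 1  (83 = 1·57 + 26, 57 = 2·26 + 5, 26 = 5·5 + 1, 5 = 5·1).
Back-substituting, 57·(-16) + 83·(11) = 1.
So 57·-16 ≡ 1 (mod 83), and -16 mod 83 = 67.

67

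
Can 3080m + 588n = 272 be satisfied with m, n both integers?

no

gcd(3080, 588) = 28  (3080 = 5*588 + 140, 588 = 4*140 + 28, 140 = 5*28).
28 does not divide 272 (remainder 20), so no integer solutions.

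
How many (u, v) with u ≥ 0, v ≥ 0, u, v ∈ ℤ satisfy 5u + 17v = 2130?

gcd(17, 5):
  17 = 3×5 + 2
  5 = 2×2 + 1
  2 = 2×1
so gcd(17, 5) = 1.
Back-substitute for Bézout coefficients:
  1 = 5 - 2×2
  ... = 5×(7) + 17×(-2)
Scale by 2130: one solution is (14910, -4260). Reduce u mod 17: (1, 125).
General: u = 1 + 17t, v = 125 - 5t.
u ≥ 0 ⇒ t ≥ 0; v ≥ 0 ⇒ t ≤ 25. So t ∈ [0, 25]: 26 solutions.

26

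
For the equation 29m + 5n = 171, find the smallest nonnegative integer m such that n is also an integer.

4

gcd(29, 5) = 1  (29 = 5×5 + 4, 5 = 1×4 + 1, 4 = 4×1).
1 divides 171, so solutions exist.
Back-substituting, 29×(-1) + 5×(6) = 1.
Scale by 171/1 = 171: (m₀, n₀) = (-171, 1026).
General solution: m = -171 + 5t, n = 1026 - 29t for integer t.
m ≥ 0: smallest is -171 mod 5 = 4 (at t = 35), with n = 11.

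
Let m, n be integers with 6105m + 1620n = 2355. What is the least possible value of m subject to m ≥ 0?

gcd(6105, 1620) = 15.
15 divides 2355, so solutions exist.
By Bézout, 6105·(-13) + 1620·(49) = 15.
Scale by 2355/15 = 157: (m₀, n₀) = (-2041, 7693).
General solution: m = -2041 + 108t, n = 7693 - 407t for integer t.
m ≥ 0: smallest is -2041 mod 108 = 11 (at t = 19), with n = -40.

11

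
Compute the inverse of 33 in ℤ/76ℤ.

gcd(76, 33):
  76 = 2·33 + 10
  33 = 3·10 + 3
  10 = 3·3 + 1
  3 = 3·1
so gcd(76, 33) = 1.
Back-substitute for Bézout coefficients:
  1 = 10 - 3·3
  ... = 33·(-23) + 76·(10)
So 33·-23 ≡ 1 (mod 76), and -23 mod 76 = 53.

53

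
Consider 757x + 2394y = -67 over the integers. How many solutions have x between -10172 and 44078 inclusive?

23

gcd(2394, 757):
  2394 = 3·757 + 123
  757 = 6·123 + 19
  123 = 6·19 + 9
  19 = 2·9 + 1
  9 = 9·1
so gcd(2394, 757) = 1.
Back-substitute for Bézout coefficients:
  1 = 19 - 2·9
  ... = 757·(253) + 2394·(-80)
Scale by -67: particular solution (-16951, 5360); reduce x mod 2394: (2201, -696).
General solution: x = 2201 + 2394t, y = -696 - 757t for integer t.
-10172 ≤ 2201 + 2394t ≤ 44078 gives t ∈ [-5, 17], which is 23 values.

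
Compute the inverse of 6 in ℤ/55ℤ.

gcd(55, 6) = 1  (55 = 9*6 + 1, 6 = 6*1).
Back-substituting, 6*(-9) + 55*(1) = 1.
So 6*-9 ≡ 1 (mod 55), and -9 mod 55 = 46.

46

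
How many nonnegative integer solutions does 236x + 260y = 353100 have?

23

gcd(260, 236):
  260 = 1·236 + 24
  236 = 9·24 + 20
  24 = 1·20 + 4
  20 = 5·4
so gcd(260, 236) = 4.
Back-substitute for Bézout coefficients:
  4 = 24 - 1·20
  ... = 236·(-11) + 260·(10)
Scale by 88275: one solution is (-971025, 882750). Reduce x mod 65: (10, 1349).
General: x = 10 + 65t, y = 1349 - 59t.
x ≥ 0 ⇒ t ≥ 0; y ≥ 0 ⇒ t ≤ 22. So t ∈ [0, 22]: 23 solutions.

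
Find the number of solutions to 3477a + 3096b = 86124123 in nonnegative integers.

gcd(3477, 3096) = 3.
By Bézout, 3477×(-65) + 3096×(73) = 3.
One solution: (519, 27235).
General: a = 519 + 1032t, b = 27235 - 1159t.
a ≥ 0 ⇒ t ≥ 0; b ≥ 0 ⇒ t ≤ 23. So t ∈ [0, 23]: 24 solutions.

24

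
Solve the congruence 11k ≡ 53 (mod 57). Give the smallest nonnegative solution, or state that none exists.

10

gcd(57, 11):
  57 = 5*11 + 2
  11 = 5*2 + 1
  2 = 2*1
so gcd(57, 11) = 1.
1 divides 53, so solutions exist.
Back-substitute for Bézout coefficients:
  1 = 11 - 5*2
  ... = 11*(26) + 57*(-5)
So 11*(26) ≡ 1 (mod 57); multiply by 53: k ≡ 1378 (mod 57).
Smallest nonnegative: k = 1378 mod 57 = 10.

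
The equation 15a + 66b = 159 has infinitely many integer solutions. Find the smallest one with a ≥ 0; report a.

15

gcd(66, 15):
  66 = 4·15 + 6
  15 = 2·6 + 3
  6 = 2·3
so gcd(66, 15) = 3.
3 divides 159, so solutions exist.
Back-substitute for Bézout coefficients:
  3 = 15 - 2·6
  ... = 15·(9) + 66·(-2)
Scale by 159/3 = 53: (a₀, b₀) = (477, -106).
General solution: a = 477 + 22t, b = -106 - 5t for integer t.
a ≥ 0: smallest is 477 mod 22 = 15 (at t = -21), with b = -1.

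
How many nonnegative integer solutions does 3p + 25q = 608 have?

8

gcd(25, 3) = 1.
By Bézout, 3×(-8) + 25×(1) = 1.
One solution: (11, 23).
General: p = 11 + 25t, q = 23 - 3t.
p ≥ 0 ⇒ t ≥ 0; q ≥ 0 ⇒ t ≤ 7. So t ∈ [0, 7]: 8 solutions.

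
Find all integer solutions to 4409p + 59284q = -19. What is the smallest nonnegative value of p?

7113

gcd(59284, 4409):
  59284 = 13*4409 + 1967
  4409 = 2*1967 + 475
  1967 = 4*475 + 67
  475 = 7*67 + 6
  67 = 11*6 + 1
  6 = 6*1
so gcd(59284, 4409) = 1.
1 divides -19, so solutions exist.
Back-substitute for Bézout coefficients:
  1 = 67 - 11*6
  ... = 4409*(-9735) + 59284*(724)
Scale by -19/1 = -19: (p₀, q₀) = (184965, -13756).
General solution: p = 184965 + 59284t, q = -13756 - 4409t for integer t.
p ≥ 0: smallest is 184965 mod 59284 = 7113 (at t = -3), with q = -529.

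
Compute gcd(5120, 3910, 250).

10

gcd(5120, 3910):
  5120 = 1×3910 + 1210
  3910 = 3×1210 + 280
  1210 = 4×280 + 90
  280 = 3×90 + 10
  90 = 9×10
so gcd(5120, 3910) = 10.
gcd(10, 250) = 10.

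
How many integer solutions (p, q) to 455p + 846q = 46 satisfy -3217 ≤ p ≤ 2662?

gcd(846, 455):
  846 = 1×455 + 391
  455 = 1×391 + 64
  391 = 6×64 + 7
  64 = 9×7 + 1
  7 = 7×1
so gcd(846, 455) = 1.
Back-substitute for Bézout coefficients:
  1 = 64 - 9×7
  ... = 455×(119) + 846×(-64)
Scale by 46: particular solution (5474, -2944); reduce p mod 846: (398, -214).
General solution: p = 398 + 846t, q = -214 - 455t for integer t.
-3217 ≤ 398 + 846t ≤ 2662 gives t ∈ [-4, 2], which is 7 values.

7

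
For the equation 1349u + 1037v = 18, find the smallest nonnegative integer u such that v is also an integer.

gcd(1349, 1037):
  1349 = 1×1037 + 312
  1037 = 3×312 + 101
  312 = 3×101 + 9
  101 = 11×9 + 2
  9 = 4×2 + 1
  2 = 2×1
so gcd(1349, 1037) = 1.
1 divides 18, so solutions exist.
Back-substitute for Bézout coefficients:
  1 = 9 - 4×2
  ... = 1349×(462) + 1037×(-601)
Scale by 18/1 = 18: (u₀, v₀) = (8316, -10818).
General solution: u = 8316 + 1037t, v = -10818 - 1349t for integer t.
u ≥ 0: smallest is 8316 mod 1037 = 20 (at t = -8), with v = -26.

20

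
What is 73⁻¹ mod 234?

109

gcd(234, 73) = 1.
By Bézout, 73×(109) + 234×(-34) = 1.
So 73×109 ≡ 1 (mod 234), and 109 mod 234 = 109.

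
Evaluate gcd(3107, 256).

1

gcd(3107, 256) = 1  (3107 = 12*256 + 35, 256 = 7*35 + 11, 35 = 3*11 + 2, 11 = 5*2 + 1, 2 = 2*1).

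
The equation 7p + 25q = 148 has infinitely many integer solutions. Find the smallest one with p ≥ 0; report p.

gcd(25, 7) = 1  (25 = 3·7 + 4, 7 = 1·4 + 3, 4 = 1·3 + 1, 3 = 3·1).
1 divides 148, so solutions exist.
Back-substituting, 7·(-7) + 25·(2) = 1.
Scale by 148/1 = 148: (p₀, q₀) = (-1036, 296).
General solution: p = -1036 + 25t, q = 296 - 7t for integer t.
p ≥ 0: smallest is -1036 mod 25 = 14 (at t = 42), with q = 2.

14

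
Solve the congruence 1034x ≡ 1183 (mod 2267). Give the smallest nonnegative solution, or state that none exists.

1845

gcd(2267, 1034) = 1  (2267 = 2*1034 + 199, 1034 = 5*199 + 39, 199 = 5*39 + 4, 39 = 9*4 + 3, 4 = 1*3 + 1, 3 = 3*1).
1 divides 1183, so solutions exist.
Back-substituting, 1034*(-581) + 2267*(265) = 1.
So 1034*(-581) ≡ 1 (mod 2267); multiply by 1183: x ≡ -687323 (mod 2267).
Smallest nonnegative: x = -687323 mod 2267 = 1845.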